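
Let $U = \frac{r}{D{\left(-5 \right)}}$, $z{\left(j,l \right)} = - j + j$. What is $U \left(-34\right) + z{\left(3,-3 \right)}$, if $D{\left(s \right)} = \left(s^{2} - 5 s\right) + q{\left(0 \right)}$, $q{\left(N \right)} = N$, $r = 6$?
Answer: $- \frac{102}{25} \approx -4.08$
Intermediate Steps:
$z{\left(j,l \right)} = 0$
$D{\left(s \right)} = s^{2} - 5 s$ ($D{\left(s \right)} = \left(s^{2} - 5 s\right) + 0 = s^{2} - 5 s$)
$U = \frac{3}{25}$ ($U = \frac{6}{\left(-5\right) \left(-5 - 5\right)} = \frac{6}{\left(-5\right) \left(-10\right)} = \frac{6}{50} = 6 \cdot \frac{1}{50} = \frac{3}{25} \approx 0.12$)
$U \left(-34\right) + z{\left(3,-3 \right)} = \frac{3}{25} \left(-34\right) + 0 = - \frac{102}{25} + 0 = - \frac{102}{25}$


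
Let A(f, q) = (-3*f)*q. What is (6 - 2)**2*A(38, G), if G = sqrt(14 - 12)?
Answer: -1824*sqrt(2) ≈ -2579.5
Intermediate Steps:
G = sqrt(2) ≈ 1.4142
A(f, q) = -3*f*q
(6 - 2)**2*A(38, G) = (6 - 2)**2*(-3*38*sqrt(2)) = 4**2*(-114*sqrt(2)) = 16*(-114*sqrt(2)) = -1824*sqrt(2)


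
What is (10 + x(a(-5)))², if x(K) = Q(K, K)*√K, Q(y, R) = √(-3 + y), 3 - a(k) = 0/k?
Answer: 100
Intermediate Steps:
a(k) = 3 (a(k) = 3 - 0/k = 3 - 1*0 = 3 + 0 = 3)
x(K) = √K*√(-3 + K) (x(K) = √(-3 + K)*√K = √K*√(-3 + K))
(10 + x(a(-5)))² = (10 + √3*√(-3 + 3))² = (10 + √3*√0)² = (10 + √3*0)² = (10 + 0)² = 10² = 100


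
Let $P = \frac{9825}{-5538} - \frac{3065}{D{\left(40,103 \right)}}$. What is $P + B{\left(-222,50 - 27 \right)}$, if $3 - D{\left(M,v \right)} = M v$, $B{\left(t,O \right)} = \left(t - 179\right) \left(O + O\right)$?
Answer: $- \frac{140197093157}{7599982} \approx -18447.0$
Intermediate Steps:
$B{\left(t,O \right)} = 2 O \left(-179 + t\right)$ ($B{\left(t,O \right)} = \left(-179 + t\right) 2 O = 2 O \left(-179 + t\right)$)
$D{\left(M,v \right)} = 3 - M v$
$P = - \frac{7825185}{7599982}$ ($P = \frac{9825}{-5538} - \frac{3065}{3 - 40 \cdot 103} = 9825 \left(- \frac{1}{5538}\right) - \frac{3065}{3 - 4120} = - \frac{3275}{1846} - \frac{3065}{-4117} = - \frac{3275}{1846} - - \frac{3065}{4117} = - \frac{3275}{1846} + \frac{3065}{4117} = - \frac{7825185}{7599982} \approx -1.0296$)
$P + B{\left(-222,50 - 27 \right)} = - \frac{7825185}{7599982} + 2 \left(50 - 27\right) \left(-179 - 222\right) = - \frac{7825185}{7599982} + 2 \cdot 23 \left(-401\right) = - \frac{7825185}{7599982} - 18446 = - \frac{140197093157}{7599982}$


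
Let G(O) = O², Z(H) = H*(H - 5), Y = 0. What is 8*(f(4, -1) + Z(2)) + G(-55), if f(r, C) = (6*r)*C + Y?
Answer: 2785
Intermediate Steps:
f(r, C) = 6*C*r (f(r, C) = (6*r)*C + 0 = 6*C*r + 0 = 6*C*r)
Z(H) = H*(-5 + H)
8*(f(4, -1) + Z(2)) + G(-55) = 8*(6*(-1)*4 + 2*(-5 + 2)) + (-55)² = 8*(-24 + 2*(-3)) + 3025 = 8*(-24 - 6) + 3025 = 8*(-30) + 3025 = -240 + 3025 = 2785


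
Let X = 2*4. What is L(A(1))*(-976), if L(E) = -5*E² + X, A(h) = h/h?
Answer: -2928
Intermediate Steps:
X = 8
A(h) = 1
L(E) = 8 - 5*E² (L(E) = -5*E² + 8 = 8 - 5*E²)
L(A(1))*(-976) = (8 - 5*1²)*(-976) = (8 - 5*1)*(-976) = (8 - 5)*(-976) = 3*(-976) = -2928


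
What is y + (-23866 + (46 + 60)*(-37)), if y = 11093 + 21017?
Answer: 4322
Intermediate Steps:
y = 32110
y + (-23866 + (46 + 60)*(-37)) = 32110 + (-23866 + (46 + 60)*(-37)) = 32110 + (-23866 + 106*(-37)) = 32110 + (-23866 - 3922) = 32110 - 27788 = 4322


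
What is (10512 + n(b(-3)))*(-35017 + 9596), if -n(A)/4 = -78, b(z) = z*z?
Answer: -275156904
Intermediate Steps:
b(z) = z²
n(A) = 312 (n(A) = -4*(-78) = 312)
(10512 + n(b(-3)))*(-35017 + 9596) = (10512 + 312)*(-35017 + 9596) = 10824*(-25421) = -275156904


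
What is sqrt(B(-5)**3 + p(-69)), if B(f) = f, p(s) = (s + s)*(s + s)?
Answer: sqrt(18919) ≈ 137.55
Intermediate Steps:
p(s) = 4*s**2 (p(s) = (2*s)*(2*s) = 4*s**2)
sqrt(B(-5)**3 + p(-69)) = sqrt((-5)**3 + 4*(-69)**2) = sqrt(-125 + 4*4761) = sqrt(-125 + 19044) = sqrt(18919)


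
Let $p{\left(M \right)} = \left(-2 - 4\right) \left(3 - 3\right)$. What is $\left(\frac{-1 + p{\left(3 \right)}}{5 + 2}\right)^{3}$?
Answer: $- \frac{1}{343} \approx -0.0029155$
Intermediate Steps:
$p{\left(M \right)} = 0$ ($p{\left(M \right)} = \left(-6\right) 0 = 0$)
$\left(\frac{-1 + p{\left(3 \right)}}{5 + 2}\right)^{3} = \left(\frac{-1 + 0}{5 + 2}\right)^{3} = \left(- \frac{1}{7}\right)^{3} = - \frac{1}{343}$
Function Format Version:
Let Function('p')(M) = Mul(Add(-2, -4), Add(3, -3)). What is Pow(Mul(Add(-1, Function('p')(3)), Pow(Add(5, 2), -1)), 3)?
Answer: Rational(-1, 343) ≈ -0.0029155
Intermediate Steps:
Function('p')(M) = 0 (Function('p')(M) = Mul(-6, 0) = 0)
Pow(Mul(Add(-1, Function('p')(3)), Pow(Add(5, 2), -1)), 3) = Pow(Mul(Add(-1, 0), Pow(Add(5, 2), -1)), 3) = Pow(Mul(-1, Pow(7, -1)), 3) = Pow(Mul(-1, Rational(1, 7)), 3) = Pow(Rational(-1, 7), 3) = Rational(-1, 343)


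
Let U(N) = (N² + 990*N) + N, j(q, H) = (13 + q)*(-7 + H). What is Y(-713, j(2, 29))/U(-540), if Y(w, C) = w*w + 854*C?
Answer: -790189/243540 ≈ -3.2446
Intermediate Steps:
j(q, H) = (-7 + H)*(13 + q)
U(N) = N² + 991*N
Y(w, C) = w² + 854*C
Y(-713, j(2, 29))/U(-540) = ((-713)² + 854*(-91 - 7*2 + 13*29 + 29*2))/((-540*(991 - 540))) = (508369 + 854*(-91 - 14 + 377 + 58))/((-540*451)) = (508369 + 854*330)/(-243540) = (508369 + 281820)*(-1/243540) = 790189*(-1/243540) = -790189/243540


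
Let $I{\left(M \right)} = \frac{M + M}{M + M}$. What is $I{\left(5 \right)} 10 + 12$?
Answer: $22$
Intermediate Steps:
$I{\left(M \right)} = 1$ ($I{\left(M \right)} = \frac{2 M}{2 M} = 2 M \frac{1}{2 M} = 1$)
$I{\left(5 \right)} 10 + 12 = 1 \cdot 10 + 12 = 10 + 12 = 22$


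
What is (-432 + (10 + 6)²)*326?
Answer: -57376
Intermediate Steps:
(-432 + (10 + 6)²)*326 = (-432 + 16²)*326 = (-432 + 256)*326 = -176*326 = -57376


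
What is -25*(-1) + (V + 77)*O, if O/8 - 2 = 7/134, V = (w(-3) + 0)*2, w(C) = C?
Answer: 79775/67 ≈ 1190.7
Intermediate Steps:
V = -6 (V = (-3 + 0)*2 = -3*2 = -6)
O = 1100/67 (O = 16 + 8*(7/134) = 16 + 28/67 = 1100/67 ≈ 16.418)
-25*(-1) + (V + 77)*O = -25*(-1) + (-6 + 77)*(1100/67) = 25 + 71*(1100/67) = 25 + 78100/67 = 79775/67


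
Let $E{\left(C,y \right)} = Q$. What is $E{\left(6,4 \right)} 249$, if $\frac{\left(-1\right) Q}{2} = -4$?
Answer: $1992$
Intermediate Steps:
$Q = 8$ ($Q = \left(-2\right) \left(-4\right) = 8$)
$E{\left(C,y \right)} = 8$
$E{\left(6,4 \right)} 249 = 8 \cdot 249 = 1992$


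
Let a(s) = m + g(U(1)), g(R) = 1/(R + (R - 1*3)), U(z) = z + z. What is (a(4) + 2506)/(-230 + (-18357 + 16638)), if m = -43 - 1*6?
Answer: -2458/1949 ≈ -1.2612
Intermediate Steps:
U(z) = 2*z
g(R) = 1/(-3 + 2*R) (g(R) = 1/(R + (R - 3)) = 1/(R + (-3 + R)) = 1/(-3 + 2*R))
m = -49 (m = -43 - 6 = -49)
a(s) = -48 (a(s) = -49 + 1/(-3 + 2*(2*1)) = -49 + 1/(-3 + 2*2) = -49 + 1/(-3 + 4) = -49 + 1/1 = -49 + 1 = -48)
(a(4) + 2506)/(-230 + (-18357 + 16638)) = (-48 + 2506)/(-230 + (-18357 + 16638)) = 2458/(-230 - 1719) = 2458/(-1949) = 2458*(-1/1949) = -2458/1949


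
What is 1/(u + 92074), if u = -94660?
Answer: -1/2586 ≈ -0.00038670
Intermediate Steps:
1/(u + 92074) = 1/(-94660 + 92074) = 1/(-2586) = -1/2586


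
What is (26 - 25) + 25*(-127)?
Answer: -3174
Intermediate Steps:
(26 - 25) + 25*(-127) = 1 - 3175 = -3174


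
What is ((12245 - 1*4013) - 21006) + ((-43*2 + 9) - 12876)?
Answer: -25727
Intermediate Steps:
((12245 - 1*4013) - 21006) + ((-43*2 + 9) - 12876) = ((12245 - 4013) - 21006) + ((-86 + 9) - 12876) = (8232 - 21006) + (-77 - 12876) = -12774 - 12953 = -25727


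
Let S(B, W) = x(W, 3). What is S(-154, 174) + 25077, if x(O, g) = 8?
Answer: 25085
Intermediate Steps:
S(B, W) = 8
S(-154, 174) + 25077 = 8 + 25077 = 25085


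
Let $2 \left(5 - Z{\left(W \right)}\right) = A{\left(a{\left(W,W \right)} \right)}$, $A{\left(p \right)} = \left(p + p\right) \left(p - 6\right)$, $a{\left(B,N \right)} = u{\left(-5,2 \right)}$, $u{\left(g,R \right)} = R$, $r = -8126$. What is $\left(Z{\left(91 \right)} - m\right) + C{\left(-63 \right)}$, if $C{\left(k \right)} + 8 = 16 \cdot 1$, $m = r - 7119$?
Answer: $15266$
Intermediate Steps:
$a{\left(B,N \right)} = 2$
$A{\left(p \right)} = 2 p \left(-6 + p\right)$
$Z{\left(W \right)} = 13$ ($Z{\left(W \right)} = 5 - \frac{2 \cdot 2 \left(-6 + 2\right)}{2} = 5 - \frac{2 \cdot 2 \left(-4\right)}{2} = 5 - -8 = 5 + 8 = 13$)
$m = -15245$ ($m = -8126 - 7119 = -15245$)
$C{\left(k \right)} = 8$ ($C{\left(k \right)} = -8 + 16 \cdot 1 = -8 + 16 = 8$)
$\left(Z{\left(91 \right)} - m\right) + C{\left(-63 \right)} = \left(13 - -15245\right) + 8 = \left(13 + 15245\right) + 8 = 15258 + 8 = 15266$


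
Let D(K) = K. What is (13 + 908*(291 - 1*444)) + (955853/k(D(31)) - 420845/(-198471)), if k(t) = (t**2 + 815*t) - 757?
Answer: -701974938005921/5054857899 ≈ -1.3887e+5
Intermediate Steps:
k(t) = -757 + t**2 + 815*t
(13 + 908*(291 - 1*444)) + (955853/k(D(31)) - 420845/(-198471)) = (13 + 908*(291 - 1*444)) + (955853/(-757 + 31**2 + 815*31) - 420845/(-198471)) = (13 + 908*(291 - 444)) + (955853/(-757 + 961 + 25265) - 420845*(-1/198471)) = (13 + 908*(-153)) + (955853/25469 + 420845/198471) = (13 - 138924) + (955853*(1/25469) + 420845/198471) = -138911 + (955853/25469 + 420845/198471) = -138911 + 200427602068/5054857899 = -701974938005921/5054857899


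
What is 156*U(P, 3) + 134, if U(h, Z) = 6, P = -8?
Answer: 1070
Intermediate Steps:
156*U(P, 3) + 134 = 156*6 + 134 = 936 + 134 = 1070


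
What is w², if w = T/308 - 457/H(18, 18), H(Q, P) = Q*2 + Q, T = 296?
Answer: 973003249/17288964 ≈ 56.279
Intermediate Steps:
H(Q, P) = 3*Q (H(Q, P) = 2*Q + Q = 3*Q)
w = -31193/4158 (w = 296/308 - 457/(3*18) = 296*(1/308) - 457/54 = 74/77 - 457*1/54 = 74/77 - 457/54 = -31193/4158 ≈ -7.5019)
w² = (-31193/4158)² = 973003249/17288964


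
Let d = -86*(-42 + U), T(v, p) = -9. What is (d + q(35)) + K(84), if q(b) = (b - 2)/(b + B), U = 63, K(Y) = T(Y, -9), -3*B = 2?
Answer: -186846/103 ≈ -1814.0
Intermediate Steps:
B = -⅔ (B = -⅓*2 = -⅔ ≈ -0.66667)
K(Y) = -9
d = -1806 (d = -86*(-42 + 63) = -86*21 = -1806)
q(b) = (-2 + b)/(-⅔ + b) (q(b) = (b - 2)/(b - ⅔) = (-2 + b)/(-⅔ + b))
(d + q(35)) + K(84) = (-1806 + 3*(-2 + 35)/(-2 + 3*35)) - 9 = (-1806 + 3*33/(-2 + 105)) - 9 = (-1806 + 3*33/103) - 9 = (-1806 + 3*(1/103)*33) - 9 = (-1806 + 99/103) - 9 = -185919/103 - 9 = -186846/103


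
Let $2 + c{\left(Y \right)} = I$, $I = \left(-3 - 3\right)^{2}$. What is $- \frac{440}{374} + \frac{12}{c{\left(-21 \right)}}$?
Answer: $- \frac{14}{17} \approx -0.82353$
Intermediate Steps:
$I = 36$ ($I = \left(-6\right)^{2} = 36$)
$c{\left(Y \right)} = 34$ ($c{\left(Y \right)} = -2 + 36 = 34$)
$- \frac{440}{374} + \frac{12}{c{\left(-21 \right)}} = - \frac{440}{374} + \frac{12}{34} = \left(-440\right) \frac{1}{374} + 12 \cdot \frac{1}{34} = - \frac{20}{17} + \frac{6}{17} = - \frac{14}{17}$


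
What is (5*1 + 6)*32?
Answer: 352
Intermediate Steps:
(5*1 + 6)*32 = (5 + 6)*32 = 11*32 = 352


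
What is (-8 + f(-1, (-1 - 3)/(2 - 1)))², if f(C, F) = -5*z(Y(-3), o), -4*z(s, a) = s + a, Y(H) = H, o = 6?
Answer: 289/16 ≈ 18.063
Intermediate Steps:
z(s, a) = -a/4 - s/4 (z(s, a) = -(s + a)/4 = -(a + s)/4 = -a/4 - s/4)
f(C, F) = 15/4 (f(C, F) = -5*(-¼*6 - ¼*(-3)) = -5*(-3/2 + ¾) = -5*(-¾) = 15/4)
(-8 + f(-1, (-1 - 3)/(2 - 1)))² = (-8 + 15/4)² = (-17/4)² = 289/16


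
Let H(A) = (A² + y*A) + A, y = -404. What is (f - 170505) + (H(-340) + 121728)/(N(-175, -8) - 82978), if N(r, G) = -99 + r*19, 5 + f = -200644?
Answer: -16034411128/43201 ≈ -3.7116e+5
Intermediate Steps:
f = -200649 (f = -5 - 200644 = -200649)
H(A) = A² - 403*A (H(A) = (A² - 404*A) + A = A² - 403*A)
N(r, G) = -99 + 19*r
(f - 170505) + (H(-340) + 121728)/(N(-175, -8) - 82978) = (-200649 - 170505) + (-340*(-403 - 340) + 121728)/((-99 + 19*(-175)) - 82978) = -371154 + (-340*(-743) + 121728)/((-99 - 3325) - 82978) = -371154 + (252620 + 121728)/(-3424 - 82978) = -371154 + 374348/(-86402) = -371154 + 374348*(-1/86402) = -371154 - 187174/43201 = -16034411128/43201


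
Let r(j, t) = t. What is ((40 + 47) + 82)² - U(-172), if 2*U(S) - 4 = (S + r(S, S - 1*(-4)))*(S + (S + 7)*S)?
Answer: 4823919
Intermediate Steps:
U(S) = 2 + (4 + 2*S)*(S + S*(7 + S))/2 (U(S) = 2 + ((S + (S - 1*(-4)))*(S + (S + 7)*S))/2 = 2 + ((S + (S + 4))*(S + (7 + S)*S))/2 = 2 + ((S + (4 + S))*(S + S*(7 + S)))/2 = 2 + ((4 + 2*S)*(S + S*(7 + S)))/2 = 2 + (4 + 2*S)*(S + S*(7 + S))/2)
((40 + 47) + 82)² - U(-172) = ((40 + 47) + 82)² - (2 + (-172)³ + 10*(-172)² + 16*(-172)) = (87 + 82)² - (2 - 5088448 + 10*29584 - 2752) = 169² - (2 - 5088448 + 295840 - 2752) = 28561 - 1*(-4795358) = 28561 + 4795358 = 4823919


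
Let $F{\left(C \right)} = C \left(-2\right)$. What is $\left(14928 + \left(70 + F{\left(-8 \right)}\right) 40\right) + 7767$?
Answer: $26135$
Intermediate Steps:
$F{\left(C \right)} = - 2 C$
$\left(14928 + \left(70 + F{\left(-8 \right)}\right) 40\right) + 7767 = \left(14928 + \left(70 - -16\right) 40\right) + 7767 = \left(14928 + \left(70 + 16\right) 40\right) + 7767 = \left(14928 + 86 \cdot 40\right) + 7767 = \left(14928 + 3440\right) + 7767 = 18368 + 7767 = 26135$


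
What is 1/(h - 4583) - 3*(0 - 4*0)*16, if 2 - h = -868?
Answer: -1/3713 ≈ -0.00026932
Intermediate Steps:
h = 870 (h = 2 - 1*(-868) = 2 + 868 = 870)
1/(h - 4583) - 3*(0 - 4*0)*16 = 1/(870 - 4583) - 3*(0 - 4*0)*16 = 1/(-3713) - 3*(0 + 0)*16 = -1/3713 - 3*0*16 = -1/3713 - 0*16 = -1/3713 - 1*0 = -1/3713 + 0 = -1/3713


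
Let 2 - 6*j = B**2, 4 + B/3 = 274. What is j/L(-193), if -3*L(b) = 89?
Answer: 328049/89 ≈ 3685.9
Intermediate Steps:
B = 810 (B = -12 + 3*274 = -12 + 822 = 810)
L(b) = -89/3 (L(b) = -1/3*89 = -89/3)
j = -328049/3 (j = 1/3 - 1/6*810**2 = 1/3 - 1/6*656100 = 1/3 - 109350 = -328049/3 ≈ -1.0935e+5)
j/L(-193) = -328049/(3*(-89/3)) = -328049/3*(-3/89) = 328049/89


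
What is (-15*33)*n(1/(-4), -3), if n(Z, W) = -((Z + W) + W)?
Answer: -12375/4 ≈ -3093.8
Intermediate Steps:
n(Z, W) = -Z - 2*W (n(Z, W) = -((W + Z) + W) = -(Z + 2*W) = -Z - 2*W)
(-15*33)*n(1/(-4), -3) = (-15*33)*(-1/(-4) - 2*(-3)) = -495*(-1*(-¼) + 6) = -495*(¼ + 6) = -495*25/4 = -12375/4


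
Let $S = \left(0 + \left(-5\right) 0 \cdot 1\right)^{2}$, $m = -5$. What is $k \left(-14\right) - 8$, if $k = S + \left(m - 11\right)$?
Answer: $216$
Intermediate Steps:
$S = 0$ ($S = \left(0 + 0 \cdot 1\right)^{2} = \left(0 + 0\right)^{2} = 0^{2} = 0$)
$k = -16$ ($k = 0 - 16 = -16$)
$k \left(-14\right) - 8 = \left(-16\right) \left(-14\right) - 8 = 224 + \left(-9 + 1\right) = 224 - 8 = 216$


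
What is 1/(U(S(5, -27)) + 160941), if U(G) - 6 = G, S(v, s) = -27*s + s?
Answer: 1/161649 ≈ 6.1862e-6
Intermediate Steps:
S(v, s) = -26*s
U(G) = 6 + G
1/(U(S(5, -27)) + 160941) = 1/((6 - 26*(-27)) + 160941) = 1/((6 + 702) + 160941) = 1/(708 + 160941) = 1/161649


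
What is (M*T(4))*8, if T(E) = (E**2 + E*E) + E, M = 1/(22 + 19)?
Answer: 288/41 ≈ 7.0244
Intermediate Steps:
M = 1/41 ≈ 0.024390
T(E) = E + 2*E**2 (T(E) = (E**2 + E**2) + E = 2*E**2 + E = E + 2*E**2)
(M*T(4))*8 = ((4*(1 + 2*4))/41)*8 = ((4*(1 + 8))/41)*8 = ((4*9)/41)*8 = ((1/41)*36)*8 = (36/41)*8 = 288/41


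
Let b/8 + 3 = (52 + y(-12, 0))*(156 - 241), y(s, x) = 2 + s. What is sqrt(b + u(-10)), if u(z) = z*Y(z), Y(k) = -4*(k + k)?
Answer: 2*I*sqrt(7346) ≈ 171.42*I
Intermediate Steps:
b = -28584 (b = -24 + 8*((52 + (2 - 12))*(156 - 241)) = -24 + 8*((52 - 10)*(-85)) = -24 + 8*(42*(-85)) = -24 + 8*(-3570) = -24 - 28560 = -28584)
Y(k) = -8*k
u(z) = -8*z**2 (u(z) = z*(-8*z) = -8*z**2)
sqrt(b + u(-10)) = sqrt(-28584 - 8*(-10)**2) = sqrt(-28584 - 8*100) = sqrt(-28584 - 800) = sqrt(-29384) = 2*I*sqrt(7346)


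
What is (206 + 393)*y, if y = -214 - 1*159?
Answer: -223427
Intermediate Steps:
y = -373 (y = -214 - 159 = -373)
(206 + 393)*y = (206 + 393)*(-373) = 599*(-373) = -223427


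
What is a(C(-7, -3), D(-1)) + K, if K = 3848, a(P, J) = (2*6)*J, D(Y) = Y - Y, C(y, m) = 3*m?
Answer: 3848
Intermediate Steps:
D(Y) = 0
a(P, J) = 12*J
a(C(-7, -3), D(-1)) + K = 12*0 + 3848 = 0 + 3848 = 3848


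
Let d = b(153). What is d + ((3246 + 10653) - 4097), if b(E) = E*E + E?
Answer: 33364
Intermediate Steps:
b(E) = E + E² (b(E) = E² + E = E + E²)
d = 23562 (d = 153*(1 + 153) = 153*154 = 23562)
d + ((3246 + 10653) - 4097) = 23562 + ((3246 + 10653) - 4097) = 23562 + (13899 - 4097) = 23562 + 9802 = 33364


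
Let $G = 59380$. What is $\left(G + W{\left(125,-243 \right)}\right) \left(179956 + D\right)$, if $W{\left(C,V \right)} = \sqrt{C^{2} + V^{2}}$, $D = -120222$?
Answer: $3547004920 + 59734 \sqrt{74674} \approx 3.5633 \cdot 10^{9}$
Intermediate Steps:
$\left(G + W{\left(125,-243 \right)}\right) \left(179956 + D\right) = \left(59380 + \sqrt{125^{2} + \left(-243\right)^{2}}\right) \left(179956 - 120222\right) = \left(59380 + \sqrt{15625 + 59049}\right) 59734 = \left(59380 + \sqrt{74674}\right) 59734 = 3547004920 + 59734 \sqrt{74674}$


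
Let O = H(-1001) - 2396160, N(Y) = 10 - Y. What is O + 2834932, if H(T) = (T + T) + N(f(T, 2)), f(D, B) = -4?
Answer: 436784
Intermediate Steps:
H(T) = 14 + 2*T (H(T) = (T + T) + (10 - 1*(-4)) = 2*T + (10 + 4) = 2*T + 14 = 14 + 2*T)
O = -2398148 (O = (14 + 2*(-1001)) - 2396160 = (14 - 2002) - 2396160 = -1988 - 2396160 = -2398148)
O + 2834932 = -2398148 + 2834932 = 436784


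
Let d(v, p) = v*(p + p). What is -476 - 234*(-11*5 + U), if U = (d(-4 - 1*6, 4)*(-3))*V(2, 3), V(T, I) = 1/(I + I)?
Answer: 3034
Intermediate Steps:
d(v, p) = 2*p*v (d(v, p) = v*(2*p) = 2*p*v)
V(T, I) = 1/(2*I)
U = 40 (U = ((2*4*(-4 - 1*6))*(-3))*((½)/3) = ((2*4*(-4 - 6))*(-3))*((½)*(⅓)) = ((2*4*(-10))*(-3))*(⅙) = -80*(-3)*(⅙) = 240*(⅙) = 40)
-476 - 234*(-11*5 + U) = -476 - 234*(-11*5 + 40) = -476 - 234*(-55 + 40) = -476 - 234*(-15) = -476 + 3510 = 3034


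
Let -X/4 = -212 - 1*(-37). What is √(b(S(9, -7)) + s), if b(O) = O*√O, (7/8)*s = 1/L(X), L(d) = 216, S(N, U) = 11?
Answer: √(21 + 43659*√11)/63 ≈ 6.0405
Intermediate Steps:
X = 700 (X = -4*(-212 - 1*(-37)) = -4*(-212 + 37) = -4*(-175) = 700)
s = 1/189 (s = (8/7)/216 = (8/7)*(1/216) = 1/189 ≈ 0.0052910)
b(O) = O^(3/2)
√(b(S(9, -7)) + s) = √(11^(3/2) + 1/189) = √(11*√11 + 1/189) = √(1/189 + 11*√11)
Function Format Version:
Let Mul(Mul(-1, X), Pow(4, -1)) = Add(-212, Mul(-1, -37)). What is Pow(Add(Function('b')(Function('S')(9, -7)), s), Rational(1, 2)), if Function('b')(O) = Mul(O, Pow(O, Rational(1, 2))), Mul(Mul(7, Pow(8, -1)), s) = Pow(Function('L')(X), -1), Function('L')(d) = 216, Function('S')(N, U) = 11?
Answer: Mul(Rational(1, 63), Pow(Add(21, Mul(43659, Pow(11, Rational(1, 2)))), Rational(1, 2))) ≈ 6.0405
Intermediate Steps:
X = 700 (X = Mul(-4, Add(-212, Mul(-1, -37))) = Mul(-4, Add(-212, 37)) = Mul(-4, -175) = 700)
s = Rational(1, 189) (s = Mul(Rational(8, 7), Pow(216, -1)) = Mul(Rational(8, 7), Rational(1, 216)) = Rational(1, 189) ≈ 0.0052910)
Function('b')(O) = Pow(O, Rational(3, 2))
Pow(Add(Function('b')(Function('S')(9, -7)), s), Rational(1, 2)) = Pow(Add(Pow(11, Rational(3, 2)), Rational(1, 189)), Rational(1, 2)) = Pow(Add(Mul(11, Pow(11, Rational(1, 2))), Rational(1, 189)), Rational(1, 2)) = Pow(Add(Rational(1, 189), Mul(11, Pow(11, Rational(1, 2)))), Rational(1, 2))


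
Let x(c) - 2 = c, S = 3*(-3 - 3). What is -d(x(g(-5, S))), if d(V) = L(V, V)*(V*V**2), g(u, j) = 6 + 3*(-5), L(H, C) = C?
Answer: -2401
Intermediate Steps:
S = -18 (S = 3*(-6) = -18)
g(u, j) = -9 (g(u, j) = 6 - 15 = -9)
x(c) = 2 + c
d(V) = V**4 (d(V) = V*(V*V**2) = V*V**3 = V**4)
-d(x(g(-5, S))) = -(2 - 9)**4 = -1*(-7)**4 = -1*2401 = -2401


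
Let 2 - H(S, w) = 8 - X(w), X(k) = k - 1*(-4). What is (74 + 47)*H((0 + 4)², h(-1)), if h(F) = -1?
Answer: -363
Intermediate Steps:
X(k) = 4 + k (X(k) = k + 4 = 4 + k)
H(S, w) = -2 + w (H(S, w) = 2 - (8 - (4 + w)) = 2 - (8 + (-4 - w)) = 2 - (4 - w) = 2 + (-4 + w) = -2 + w)
(74 + 47)*H((0 + 4)², h(-1)) = (74 + 47)*(-2 - 1) = 121*(-3) = -363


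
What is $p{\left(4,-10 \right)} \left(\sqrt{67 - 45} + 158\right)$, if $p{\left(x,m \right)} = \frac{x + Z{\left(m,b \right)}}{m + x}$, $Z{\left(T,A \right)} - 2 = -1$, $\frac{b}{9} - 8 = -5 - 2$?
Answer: $- \frac{395}{3} - \frac{5 \sqrt{22}}{6} \approx -135.58$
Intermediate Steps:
$b = 9$ ($b = 72 + 9 \left(-5 - 2\right) = 72 + 9 \left(-7\right) = 72 - 63 = 9$)
$Z{\left(T,A \right)} = 1$ ($Z{\left(T,A \right)} = 2 - 1 = 1$)
$p{\left(x,m \right)} = \frac{1 + x}{m + x}$ ($p{\left(x,m \right)} = \frac{x + 1}{m + x} = \frac{1 + x}{m + x}$)
$p{\left(4,-10 \right)} \left(\sqrt{67 - 45} + 158\right) = \frac{1 + 4}{-10 + 4} \left(\sqrt{67 - 45} + 158\right) = \frac{1}{-6} \cdot 5 \left(\sqrt{22} + 158\right) = \left(- \frac{1}{6}\right) 5 \left(158 + \sqrt{22}\right) = - \frac{5 \left(158 + \sqrt{22}\right)}{6} = - \frac{395}{3} - \frac{5 \sqrt{22}}{6}$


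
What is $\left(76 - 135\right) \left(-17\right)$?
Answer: $1003$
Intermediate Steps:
$\left(76 - 135\right) \left(-17\right) = \left(-59\right) \left(-17\right) = 1003$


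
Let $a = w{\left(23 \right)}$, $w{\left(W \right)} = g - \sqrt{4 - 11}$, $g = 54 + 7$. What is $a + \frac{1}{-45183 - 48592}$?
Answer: $\frac{5720274}{93775} - i \sqrt{7} \approx 61.0 - 2.6458 i$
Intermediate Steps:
$g = 61$
$w{\left(W \right)} = 61 - i \sqrt{7}$ ($w{\left(W \right)} = 61 - \sqrt{4 - 11} = 61 - \sqrt{-7} = 61 - i \sqrt{7}$)
$a = 61 - i \sqrt{7} \approx 61.0 - 2.6458 i$
$a + \frac{1}{-45183 - 48592} = \left(61 - i \sqrt{7}\right) + \frac{1}{-45183 - 48592} = \left(61 - i \sqrt{7}\right) + \frac{1}{-93775} = \left(61 - i \sqrt{7}\right) - \frac{1}{93775} = \frac{5720274}{93775} - i \sqrt{7}$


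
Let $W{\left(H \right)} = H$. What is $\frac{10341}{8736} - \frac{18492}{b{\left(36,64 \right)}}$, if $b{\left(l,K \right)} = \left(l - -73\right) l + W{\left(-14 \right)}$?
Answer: $- \frac{877629}{247520} \approx -3.5457$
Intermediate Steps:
$b{\left(l,K \right)} = -14 + l \left(73 + l\right)$ ($b{\left(l,K \right)} = \left(l - -73\right) l - 14 = \left(l + 73\right) l - 14 = \left(73 + l\right) l - 14 = l \left(73 + l\right) - 14 = -14 + l \left(73 + l\right)$)
$\frac{10341}{8736} - \frac{18492}{b{\left(36,64 \right)}} = \frac{10341}{8736} - \frac{18492}{-14 + 36^{2} + 73 \cdot 36} = 10341 \cdot \frac{1}{8736} - \frac{18492}{-14 + 1296 + 2628} = \frac{3447}{2912} - \frac{18492}{3910} = \frac{3447}{2912} - \frac{402}{85} = - \frac{877629}{247520}$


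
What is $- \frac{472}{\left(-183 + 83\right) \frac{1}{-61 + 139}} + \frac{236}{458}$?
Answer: $\frac{2110666}{5725} \approx 368.68$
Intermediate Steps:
$- \frac{472}{\left(-183 + 83\right) \frac{1}{-61 + 139}} + \frac{236}{458} = - \frac{472}{\left(-100\right) \frac{1}{78}} + 236 \cdot \frac{1}{458} = - \frac{472}{\left(-100\right) \frac{1}{78}} + \frac{118}{229} = - \frac{472}{- \frac{50}{39}} + \frac{118}{229} = \left(-472\right) \left(- \frac{39}{50}\right) + \frac{118}{229} = \frac{9204}{25} + \frac{118}{229} = \frac{2110666}{5725}$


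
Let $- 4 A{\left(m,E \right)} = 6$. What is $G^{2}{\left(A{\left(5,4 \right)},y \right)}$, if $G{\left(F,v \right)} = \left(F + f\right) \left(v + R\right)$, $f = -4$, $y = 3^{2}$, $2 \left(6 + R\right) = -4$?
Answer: $\frac{121}{4} \approx 30.25$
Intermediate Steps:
$A{\left(m,E \right)} = - \frac{3}{2}$ ($A{\left(m,E \right)} = \left(- \frac{1}{4}\right) 6 = - \frac{3}{2}$)
$R = -8$ ($R = -6 + \frac{1}{2} \left(-4\right) = -6 - 2 = -8$)
$y = 9$
$G{\left(F,v \right)} = \left(-8 + v\right) \left(-4 + F\right)$ ($G{\left(F,v \right)} = \left(F - 4\right) \left(v - 8\right) = \left(-4 + F\right) \left(-8 + v\right) = \left(-8 + v\right) \left(-4 + F\right)$)
$G^{2}{\left(A{\left(5,4 \right)},y \right)} = \left(32 - -12 - 36 - \frac{27}{2}\right)^{2} = \left(32 + 12 - 36 - \frac{27}{2}\right)^{2} = \left(- \frac{11}{2}\right)^{2} = \frac{121}{4}$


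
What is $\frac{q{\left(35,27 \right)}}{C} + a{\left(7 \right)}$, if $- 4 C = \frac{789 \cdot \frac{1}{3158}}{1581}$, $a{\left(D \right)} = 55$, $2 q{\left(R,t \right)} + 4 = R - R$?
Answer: $\frac{13328593}{263} \approx 50679.0$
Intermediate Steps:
$q{\left(R,t \right)} = -2$ ($q{\left(R,t \right)} = -2 + \frac{R - R}{2} = -2 + \frac{1}{2} \cdot 0 = -2 + 0 = -2$)
$C = - \frac{263}{6657064}$ ($C = - \frac{\frac{789}{3158} \cdot \frac{1}{1581}}{4} = \left(- \frac{1}{4}\right) \frac{263}{1664266} = - \frac{263}{6657064} \approx -3.9507 \cdot 10^{-5}$)
$\frac{q{\left(35,27 \right)}}{C} + a{\left(7 \right)} = - \frac{2}{- \frac{263}{6657064}} + 55 = \left(-2\right) \left(- \frac{6657064}{263}\right) + 55 = \frac{13314128}{263} + 55 = \frac{13328593}{263}$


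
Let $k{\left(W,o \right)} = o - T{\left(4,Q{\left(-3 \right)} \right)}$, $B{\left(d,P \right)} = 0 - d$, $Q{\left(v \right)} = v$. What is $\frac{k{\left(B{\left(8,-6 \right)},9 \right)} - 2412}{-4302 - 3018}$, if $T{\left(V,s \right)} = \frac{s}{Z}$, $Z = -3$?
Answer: $\frac{601}{1830} \approx 0.32842$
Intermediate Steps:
$B{\left(d,P \right)} = - d$
$T{\left(V,s \right)} = - \frac{s}{3}$ ($T{\left(V,s \right)} = \frac{s}{-3} = s \left(- \frac{1}{3}\right) = - \frac{s}{3}$)
$k{\left(W,o \right)} = -1 + o$ ($k{\left(W,o \right)} = o - \left(- \frac{1}{3}\right) \left(-3\right) = o - 1 = -1 + o$)
$\frac{k{\left(B{\left(8,-6 \right)},9 \right)} - 2412}{-4302 - 3018} = \frac{\left(-1 + 9\right) - 2412}{-4302 - 3018} = \frac{8 - 2412}{-7320} = \left(-2404\right) \left(- \frac{1}{7320}\right) = \frac{601}{1830}$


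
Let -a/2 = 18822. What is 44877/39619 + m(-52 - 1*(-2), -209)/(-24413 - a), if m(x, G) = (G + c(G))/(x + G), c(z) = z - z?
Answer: 153794085404/135767538151 ≈ 1.1328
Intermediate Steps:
a = -37644 (a = -2*18822 = -37644)
c(z) = 0
m(x, G) = G/(G + x) (m(x, G) = (G + 0)/(x + G) = G/(G + x))
44877/39619 + m(-52 - 1*(-2), -209)/(-24413 - a) = 44877/39619 + (-209/(-209 + (-52 - 1*(-2))))/(-24413 - 1*(-37644)) = 44877*(1/39619) + (-209/(-209 + (-52 + 2)))/(-24413 + 37644) = 44877/39619 - 209/(-209 - 50)/13231 = 44877/39619 - 209/(-259)*(1/13231) = 44877/39619 - 209*(-1/259)*(1/13231) = 44877/39619 + (209/259)*(1/13231) = 44877/39619 + 209/3426829 = 153794085404/135767538151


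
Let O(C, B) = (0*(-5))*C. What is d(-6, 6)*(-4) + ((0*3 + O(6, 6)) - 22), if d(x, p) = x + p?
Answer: -22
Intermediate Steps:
O(C, B) = 0 (O(C, B) = 0*C = 0)
d(x, p) = p + x
d(-6, 6)*(-4) + ((0*3 + O(6, 6)) - 22) = (6 - 6)*(-4) + ((0*3 + 0) - 22) = 0*(-4) + ((0 + 0) - 22) = 0 + (0 - 22) = 0 - 22 = -22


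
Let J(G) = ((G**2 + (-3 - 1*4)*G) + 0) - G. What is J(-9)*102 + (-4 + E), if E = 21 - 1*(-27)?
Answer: 15650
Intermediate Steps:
J(G) = G**2 - 8*G (J(G) = ((G**2 + (-3 - 4)*G) + 0) - G = ((G**2 - 7*G) + 0) - G = (G**2 - 7*G) - G = G**2 - 8*G)
E = 48 (E = 21 + 27 = 48)
J(-9)*102 + (-4 + E) = -9*(-8 - 9)*102 + (-4 + 48) = -9*(-17)*102 + 44 = 153*102 + 44 = 15606 + 44 = 15650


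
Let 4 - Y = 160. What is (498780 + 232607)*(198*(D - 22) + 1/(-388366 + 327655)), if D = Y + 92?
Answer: -756098306012783/60711 ≈ -1.2454e+10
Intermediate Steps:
Y = -156 (Y = 4 - 1*160 = 4 - 160 = -156)
D = -64 (D = -156 + 92 = -64)
(498780 + 232607)*(198*(D - 22) + 1/(-388366 + 327655)) = (498780 + 232607)*(198*(-64 - 22) + 1/(-388366 + 327655)) = 731387*(198*(-86) + 1/(-60711)) = 731387*(-17028 - 1/60711) = 731387*(-1033786909/60711) = -756098306012783/60711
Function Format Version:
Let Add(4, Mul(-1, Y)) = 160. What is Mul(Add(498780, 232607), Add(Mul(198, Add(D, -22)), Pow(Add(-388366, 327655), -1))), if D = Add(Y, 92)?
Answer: Rational(-756098306012783, 60711) ≈ -1.2454e+10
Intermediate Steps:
Y = -156 (Y = Add(4, Mul(-1, 160)) = Add(4, -160) = -156)
D = -64 (D = Add(-156, 92) = -64)
Mul(Add(498780, 232607), Add(Mul(198, Add(D, -22)), Pow(Add(-388366, 327655), -1))) = Mul(Add(498780, 232607), Add(Mul(198, Add(-64, -22)), Pow(Add(-388366, 327655), -1))) = Mul(731387, Add(Mul(198, -86), Pow(-60711, -1))) = Mul(731387, Add(-17028, Rational(-1, 60711))) = Mul(731387, Rational(-1033786909, 60711)) = Rational(-756098306012783, 60711)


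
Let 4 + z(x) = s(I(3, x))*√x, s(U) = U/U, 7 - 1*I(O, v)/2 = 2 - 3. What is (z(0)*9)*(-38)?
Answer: 1368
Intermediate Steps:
I(O, v) = 16 (I(O, v) = 14 - 2*(2 - 3) = 14 - 2*(-1) = 14 + 2 = 16)
s(U) = 1
z(x) = -4 + √x (z(x) = -4 + 1*√x = -4 + √x)
(z(0)*9)*(-38) = ((-4 + √0)*9)*(-38) = ((-4 + 0)*9)*(-38) = -4*9*(-38) = -36*(-38) = 1368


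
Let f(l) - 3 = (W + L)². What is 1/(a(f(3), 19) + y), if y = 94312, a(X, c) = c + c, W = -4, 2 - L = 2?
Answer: 1/94350 ≈ 1.0599e-5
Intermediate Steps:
L = 0 (L = 2 - 1*2 = 2 - 2 = 0)
f(l) = 19 (f(l) = 3 + (-4 + 0)² = 3 + (-4)² = 3 + 16 = 19)
a(X, c) = 2*c
1/(a(f(3), 19) + y) = 1/(2*19 + 94312) = 1/(38 + 94312) = 1/94350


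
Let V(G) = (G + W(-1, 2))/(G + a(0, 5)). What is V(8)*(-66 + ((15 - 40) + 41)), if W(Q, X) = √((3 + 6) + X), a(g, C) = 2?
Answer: -40 - 5*√11 ≈ -56.583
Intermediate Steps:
W(Q, X) = √(9 + X)
V(G) = (G + √11)/(2 + G) (V(G) = (G + √(9 + 2))/(G + 2) = (G + √11)/(2 + G))
V(8)*(-66 + ((15 - 40) + 41)) = ((8 + √11)/(2 + 8))*(-66 + ((15 - 40) + 41)) = ((8 + √11)/10)*(-66 + (-25 + 41)) = ((8 + √11)/10)*(-66 + 16) = (⅘ + √11/10)*(-50) = -40 - 5*√11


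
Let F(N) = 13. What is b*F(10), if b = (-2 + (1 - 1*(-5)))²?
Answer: 208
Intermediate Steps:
b = 16 (b = (-2 + (1 + 5))² = (-2 + 6)² = 4² = 16)
b*F(10) = 16*13 = 208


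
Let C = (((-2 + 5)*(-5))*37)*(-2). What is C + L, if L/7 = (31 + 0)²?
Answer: 7837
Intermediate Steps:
C = 1110 (C = ((3*(-5))*37)*(-2) = -15*37*(-2) = -555*(-2) = 1110)
L = 6727 (L = 7*(31 + 0)² = 7*31² = 7*961 = 6727)
C + L = 1110 + 6727 = 7837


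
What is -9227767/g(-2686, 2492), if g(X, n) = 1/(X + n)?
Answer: 1790186798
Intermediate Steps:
-9227767/g(-2686, 2492) = -9227767/(1/(-2686 + 2492)) = -9227767/(1/(-194)) = -9227767/(-1/194) = -9227767*(-194) = 1790186798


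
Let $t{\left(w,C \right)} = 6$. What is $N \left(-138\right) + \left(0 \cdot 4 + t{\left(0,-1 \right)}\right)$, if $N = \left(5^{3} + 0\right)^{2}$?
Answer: $-2156244$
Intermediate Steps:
$N = 15625$ ($N = \left(125 + 0\right)^{2} = 125^{2} = 15625$)
$N \left(-138\right) + \left(0 \cdot 4 + t{\left(0,-1 \right)}\right) = 15625 \left(-138\right) + \left(0 \cdot 4 + 6\right) = -2156250 + \left(0 + 6\right) = -2156250 + 6 = -2156244$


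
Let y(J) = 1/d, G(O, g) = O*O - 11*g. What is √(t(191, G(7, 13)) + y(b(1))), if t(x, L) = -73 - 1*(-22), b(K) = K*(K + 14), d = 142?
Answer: I*√1028222/142 ≈ 7.1409*I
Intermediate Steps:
G(O, g) = O² - 11*g
b(K) = K*(14 + K)
t(x, L) = -51 (t(x, L) = -73 + 22 = -51)
y(J) = 1/142
√(t(191, G(7, 13)) + y(b(1))) = √(-51 + 1/142) = √(-7241/142) = I*√1028222/142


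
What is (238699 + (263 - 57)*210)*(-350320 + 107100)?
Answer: -68578067980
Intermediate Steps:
(238699 + (263 - 57)*210)*(-350320 + 107100) = (238699 + 206*210)*(-243220) = (238699 + 43260)*(-243220) = 281959*(-243220) = -68578067980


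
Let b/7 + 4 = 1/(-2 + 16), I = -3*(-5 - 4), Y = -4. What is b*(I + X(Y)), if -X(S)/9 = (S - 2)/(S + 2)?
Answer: 0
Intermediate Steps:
I = 27 (I = -3*(-9) = 27)
b = -55/2 (b = -28 + 7/(-2 + 16) = -28 + 7/14 = -28 + 7*(1/14) = -28 + ½ = -55/2 ≈ -27.500)
X(S) = -9*(-2 + S)/(2 + S) (X(S) = -9*(S - 2)/(S + 2) = -9*(-2 + S)/(2 + S))
b*(I + X(Y)) = -55*(27 + 9*(2 - 1*(-4))/(2 - 4))/2 = -55*(27 + 9*(2 + 4)/(-2))/2 = -55*(27 + 9*(-½)*6)/2 = -55*(27 - 27)/2 = -55/2*0 = 0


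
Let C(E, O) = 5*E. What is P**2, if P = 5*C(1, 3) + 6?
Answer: 961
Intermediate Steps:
P = 31 (P = 5*(5*1) + 6 = 5*5 + 6 = 25 + 6 = 31)
P**2 = 31**2 = 961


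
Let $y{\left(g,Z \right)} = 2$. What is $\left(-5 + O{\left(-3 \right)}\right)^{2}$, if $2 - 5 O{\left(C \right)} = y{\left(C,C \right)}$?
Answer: $25$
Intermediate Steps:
$O{\left(C \right)} = 0$ ($O{\left(C \right)} = \frac{2}{5} - \frac{2}{5} = 0$)
$\left(-5 + O{\left(-3 \right)}\right)^{2} = \left(-5 + 0\right)^{2} = \left(-5\right)^{2} = 25$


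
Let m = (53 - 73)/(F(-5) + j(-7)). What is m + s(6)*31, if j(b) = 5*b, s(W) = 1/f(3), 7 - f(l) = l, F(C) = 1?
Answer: 567/68 ≈ 8.3382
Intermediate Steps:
f(l) = 7 - l
s(W) = ¼ (s(W) = 1/(7 - 1*3) = 1/(7 - 3) = 1/4 = ¼)
m = 10/17 (m = (53 - 73)/(1 + 5*(-7)) = -20/(1 - 35) = -20/(-34) = -20*(-1/34) = 10/17 ≈ 0.58823)
m + s(6)*31 = 10/17 + (¼)*31 = 10/17 + 31/4 = 567/68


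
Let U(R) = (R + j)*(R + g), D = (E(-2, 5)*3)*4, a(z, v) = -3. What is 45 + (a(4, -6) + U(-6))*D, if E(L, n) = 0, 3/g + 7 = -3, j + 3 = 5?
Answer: 45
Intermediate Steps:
j = 2 (j = -3 + 5 = 2)
g = -3/10 (g = 3/(-7 - 3) = 3/(-10) = 3*(-⅒) = -3/10 ≈ -0.30000)
D = 0 (D = (0*3)*4 = 0*4 = 0)
U(R) = (2 + R)*(-3/10 + R) (U(R) = (R + 2)*(R - 3/10) = (2 + R)*(-3/10 + R))
45 + (a(4, -6) + U(-6))*D = 45 + (-3 + (-⅗ + (-6)² + (17/10)*(-6)))*0 = 45 + (-3 + (-⅗ + 36 - 51/5))*0 = 45 + (-3 + 126/5)*0 = 45 + (111/5)*0 = 45 + 0 = 45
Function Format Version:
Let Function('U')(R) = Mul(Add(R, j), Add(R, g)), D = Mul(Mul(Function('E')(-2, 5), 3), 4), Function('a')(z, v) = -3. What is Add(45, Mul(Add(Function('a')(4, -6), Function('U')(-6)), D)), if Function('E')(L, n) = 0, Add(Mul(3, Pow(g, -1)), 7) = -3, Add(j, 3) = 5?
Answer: 45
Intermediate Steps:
j = 2 (j = Add(-3, 5) = 2)
g = Rational(-3, 10) (g = Mul(3, Pow(Add(-7, -3), -1)) = Mul(3, Pow(-10, -1)) = Mul(3, Rational(-1, 10)) = Rational(-3, 10) ≈ -0.30000)
D = 0 (D = Mul(Mul(0, 3), 4) = Mul(0, 4) = 0)
Function('U')(R) = Mul(Add(2, R), Add(Rational(-3, 10), R)) (Function('U')(R) = Mul(Add(R, 2), Add(R, Rational(-3, 10))) = Mul(Add(2, R), Add(Rational(-3, 10), R)))
Add(45, Mul(Add(Function('a')(4, -6), Function('U')(-6)), D)) = Add(45, Mul(Add(-3, Add(Rational(-3, 5), Pow(-6, 2), Mul(Rational(17, 10), -6))), 0)) = Add(45, Mul(Add(-3, Add(Rational(-3, 5), 36, Rational(-51, 5))), 0)) = Add(45, Mul(Add(-3, Rational(126, 5)), 0)) = Add(45, Mul(Rational(111, 5), 0)) = Add(45, 0) = 45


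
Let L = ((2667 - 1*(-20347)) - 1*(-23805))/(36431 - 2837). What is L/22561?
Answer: 46819/757914234 ≈ 6.1773e-5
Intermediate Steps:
L = 46819/33594 (L = ((2667 + 20347) + 23805)/33594 = (23014 + 23805)*(1/33594) = 46819*(1/33594) = 46819/33594 ≈ 1.3937)
L/22561 = (46819/33594)/22561 = (46819/33594)*(1/22561) = 46819/757914234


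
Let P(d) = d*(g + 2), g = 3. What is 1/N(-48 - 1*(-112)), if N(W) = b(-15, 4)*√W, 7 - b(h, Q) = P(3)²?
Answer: -1/1744 ≈ -0.00057339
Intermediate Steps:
P(d) = 5*d (P(d) = d*(3 + 2) = d*5 = 5*d)
b(h, Q) = -218 (b(h, Q) = 7 - (5*3)² = 7 - 1*15² = 7 - 1*225 = 7 - 225 = -218)
N(W) = -218*√W
1/N(-48 - 1*(-112)) = 1/(-218*√(-48 - 1*(-112))) = 1/(-218*√(-48 + 112)) = 1/(-218*√64) = 1/(-218*8) = 1/(-1744) = -1/1744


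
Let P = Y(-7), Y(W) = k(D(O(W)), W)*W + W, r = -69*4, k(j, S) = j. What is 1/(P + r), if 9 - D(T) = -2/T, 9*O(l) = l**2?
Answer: -7/2440 ≈ -0.0028689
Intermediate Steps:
O(l) = l**2/9
D(T) = 9 + 2/T (D(T) = 9 - (-2)/T = 9 + 2/T)
r = -276
Y(W) = W + W*(9 + 18/W**2) (Y(W) = (9 + 2/((W**2/9)))*W + W = (9 + 2*(9/W**2))*W + W = (9 + 18/W**2)*W + W = W*(9 + 18/W**2) + W = W + W*(9 + 18/W**2))
P = -508/7 (P = 10*(-7) + 18/(-7) = -70 + 18*(-1/7) = -70 - 18/7 = -508/7 ≈ -72.571)
1/(P + r) = 1/(-508/7 - 276) = 1/(-2440/7) = -7/2440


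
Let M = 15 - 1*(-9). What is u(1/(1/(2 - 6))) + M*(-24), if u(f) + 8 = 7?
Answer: -577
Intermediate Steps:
u(f) = -1 (u(f) = -8 + 7 = -1)
M = 24 (M = 15 + 9 = 24)
u(1/(1/(2 - 6))) + M*(-24) = -1 + 24*(-24) = -1 - 576 = -577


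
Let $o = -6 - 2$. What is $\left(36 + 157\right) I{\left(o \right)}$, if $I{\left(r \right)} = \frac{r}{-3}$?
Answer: $\frac{1544}{3} \approx 514.67$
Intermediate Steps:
$o = -8$ ($o = -6 - 2 = -8$)
$I{\left(r \right)} = - \frac{r}{3}$ ($I{\left(r \right)} = r \left(- \frac{1}{3}\right) = - \frac{r}{3}$)
$\left(36 + 157\right) I{\left(o \right)} = \left(36 + 157\right) \left(\left(- \frac{1}{3}\right) \left(-8\right)\right) = 193 \cdot \frac{8}{3} = \frac{1544}{3}$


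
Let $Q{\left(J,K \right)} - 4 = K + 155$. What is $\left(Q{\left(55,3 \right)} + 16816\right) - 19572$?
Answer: $-2594$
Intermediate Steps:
$Q{\left(J,K \right)} = 159 + K$ ($Q{\left(J,K \right)} = 4 + \left(K + 155\right) = 4 + \left(155 + K\right) = 159 + K$)
$\left(Q{\left(55,3 \right)} + 16816\right) - 19572 = \left(\left(159 + 3\right) + 16816\right) - 19572 = \left(162 + 16816\right) - 19572 = 16978 - 19572 = -2594$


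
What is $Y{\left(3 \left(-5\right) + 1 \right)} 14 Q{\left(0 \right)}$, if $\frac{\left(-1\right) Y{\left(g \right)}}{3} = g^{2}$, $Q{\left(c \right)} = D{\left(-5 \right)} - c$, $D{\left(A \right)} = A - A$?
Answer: $0$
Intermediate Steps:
$D{\left(A \right)} = 0$
$Q{\left(c \right)} = - c$ ($Q{\left(c \right)} = 0 - c = - c$)
$Y{\left(g \right)} = - 3 g^{2}$
$Y{\left(3 \left(-5\right) + 1 \right)} 14 Q{\left(0 \right)} = - 3 \left(3 \left(-5\right) + 1\right)^{2} \cdot 14 \left(\left(-1\right) 0\right) = - 3 \left(-15 + 1\right)^{2} \cdot 14 \cdot 0 = - 3 \left(-14\right)^{2} \cdot 14 \cdot 0 = \left(-3\right) 196 \cdot 14 \cdot 0 = \left(-588\right) 14 \cdot 0 = \left(-8232\right) 0 = 0$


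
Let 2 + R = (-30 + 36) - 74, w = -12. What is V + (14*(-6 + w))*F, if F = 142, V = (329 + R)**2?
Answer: 31297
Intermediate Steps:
R = -70 (R = -2 + ((-30 + 36) - 74) = -2 + (6 - 74) = -2 - 68 = -70)
V = 67081 (V = (329 - 70)**2 = 259**2 = 67081)
V + (14*(-6 + w))*F = 67081 + (14*(-6 - 12))*142 = 67081 + (14*(-18))*142 = 67081 - 252*142 = 67081 - 35784 = 31297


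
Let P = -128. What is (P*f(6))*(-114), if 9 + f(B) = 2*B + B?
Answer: 131328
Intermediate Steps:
f(B) = -9 + 3*B (f(B) = -9 + (2*B + B) = -9 + 3*B)
(P*f(6))*(-114) = -128*(-9 + 3*6)*(-114) = -128*(-9 + 18)*(-114) = -128*9*(-114) = -1152*(-114) = 131328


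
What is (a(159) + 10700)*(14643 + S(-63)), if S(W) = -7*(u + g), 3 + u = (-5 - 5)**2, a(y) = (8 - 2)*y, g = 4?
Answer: 162410144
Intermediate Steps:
a(y) = 6*y
u = 97 (u = -3 + (-5 - 5)**2 = -3 + (-10)**2 = -3 + 100 = 97)
S(W) = -707 (S(W) = -7*(97 + 4) = -7*101 = -707)
(a(159) + 10700)*(14643 + S(-63)) = (6*159 + 10700)*(14643 - 707) = (954 + 10700)*13936 = 11654*13936 = 162410144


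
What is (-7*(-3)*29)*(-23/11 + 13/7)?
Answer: -1566/11 ≈ -142.36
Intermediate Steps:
(-7*(-3)*29)*(-23/11 + 13/7) = (21*29)*(-23*1/11 + 13*(1/7)) = 609*(-23/11 + 13/7) = 609*(-18/77) = -1566/11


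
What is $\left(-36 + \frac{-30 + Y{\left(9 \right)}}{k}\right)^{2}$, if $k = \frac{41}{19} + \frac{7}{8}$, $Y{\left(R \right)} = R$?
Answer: $\frac{391564944}{212521} \approx 1842.5$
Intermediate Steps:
$k = \frac{461}{152}$ ($k = 41 \cdot \frac{1}{19} + 7 \cdot \frac{1}{8} = \frac{41}{19} + \frac{7}{8} = \frac{461}{152} \approx 3.0329$)
$\left(-36 + \frac{-30 + Y{\left(9 \right)}}{k}\right)^{2} = \left(-36 + \frac{-30 + 9}{\frac{461}{152}}\right)^{2} = \left(-36 - \frac{3192}{461}\right)^{2} = \left(- \frac{19788}{461}\right)^{2} = \frac{391564944}{212521}$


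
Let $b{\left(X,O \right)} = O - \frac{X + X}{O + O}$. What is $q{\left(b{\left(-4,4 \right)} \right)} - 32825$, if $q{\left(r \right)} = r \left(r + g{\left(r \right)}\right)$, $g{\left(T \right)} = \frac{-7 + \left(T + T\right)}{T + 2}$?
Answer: $- \frac{229585}{7} \approx -32798.0$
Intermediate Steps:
$g{\left(T \right)} = \frac{-7 + 2 T}{2 + T}$
$b{\left(X,O \right)} = O - \frac{X}{O}$ ($b{\left(X,O \right)} = O - \frac{2 X}{2 O} = O - 2 X \frac{1}{2 O} = O - \frac{X}{O}$)
$q{\left(r \right)} = r \left(r + \frac{-7 + 2 r}{2 + r}\right)$
$q{\left(b{\left(-4,4 \right)} \right)} - 32825 = \frac{\left(4 - - \frac{4}{4}\right) \left(-7 + \left(4 - - \frac{4}{4}\right)^{2} + 4 \left(4 - - \frac{4}{4}\right)\right)}{2 + \left(4 - - \frac{4}{4}\right)} - 32825 = \frac{\left(4 - \left(-4\right) \frac{1}{4}\right) \left(-7 + \left(4 - \left(-4\right) \frac{1}{4}\right)^{2} + 4 \left(4 - \left(-4\right) \frac{1}{4}\right)\right)}{2 + \left(4 - \left(-4\right) \frac{1}{4}\right)} - 32825 = \frac{\left(4 + 1\right) \left(-7 + \left(4 + 1\right)^{2} + 4 \left(4 + 1\right)\right)}{2 + \left(4 + 1\right)} - 32825 = \frac{5 \left(-7 + 5^{2} + 4 \cdot 5\right)}{2 + 5} - 32825 = \frac{5 \left(-7 + 25 + 20\right)}{7} - 32825 = 5 \cdot \frac{1}{7} \cdot 38 - 32825 = \frac{190}{7} - 32825 = - \frac{229585}{7}$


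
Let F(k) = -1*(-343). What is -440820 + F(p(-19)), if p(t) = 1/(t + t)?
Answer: -440477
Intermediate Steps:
p(t) = 1/(2*t)
F(k) = 343
-440820 + F(p(-19)) = -440820 + 343 = -440477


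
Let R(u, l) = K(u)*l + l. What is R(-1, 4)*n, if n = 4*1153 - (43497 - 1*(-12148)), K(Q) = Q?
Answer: 0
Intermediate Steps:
R(u, l) = l + l*u (R(u, l) = u*l + l = l*u + l = l + l*u)
n = -51033 (n = 4612 - (43497 + 12148) = 4612 - 1*55645 = 4612 - 55645 = -51033)
R(-1, 4)*n = (4*(1 - 1))*(-51033) = (4*0)*(-51033) = 0*(-51033) = 0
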